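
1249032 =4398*284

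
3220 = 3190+30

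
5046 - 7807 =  - 2761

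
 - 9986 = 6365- 16351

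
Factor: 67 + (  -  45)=22 = 2^1*11^1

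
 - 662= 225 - 887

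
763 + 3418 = 4181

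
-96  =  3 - 99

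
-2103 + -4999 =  - 7102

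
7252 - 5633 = 1619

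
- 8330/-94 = 4165/47 = 88.62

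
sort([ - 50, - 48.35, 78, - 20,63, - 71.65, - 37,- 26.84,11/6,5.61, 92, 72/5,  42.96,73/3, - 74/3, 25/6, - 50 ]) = [-71.65, - 50, - 50,-48.35, - 37, - 26.84, - 74/3, - 20, 11/6,25/6, 5.61,  72/5, 73/3, 42.96, 63, 78, 92 ] 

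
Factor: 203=7^1* 29^1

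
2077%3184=2077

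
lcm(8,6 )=24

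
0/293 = 0 = 0.00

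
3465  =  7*495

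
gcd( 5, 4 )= 1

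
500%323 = 177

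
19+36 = 55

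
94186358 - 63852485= 30333873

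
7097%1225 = 972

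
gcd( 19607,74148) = 1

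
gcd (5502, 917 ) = 917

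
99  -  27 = 72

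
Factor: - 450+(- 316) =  - 766 = - 2^1 * 383^1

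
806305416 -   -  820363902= 1626669318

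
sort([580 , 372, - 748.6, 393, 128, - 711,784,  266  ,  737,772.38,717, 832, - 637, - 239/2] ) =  [ -748.6,-711, - 637, - 239/2, 128,  266,372,  393,580, 717, 737 , 772.38,784,832 ] 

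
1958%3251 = 1958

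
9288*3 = 27864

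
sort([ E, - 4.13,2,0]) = [ - 4.13 , 0,2,E]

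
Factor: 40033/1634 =49/2 = 2^(-1 )*7^2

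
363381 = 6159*59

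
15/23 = 15/23 =0.65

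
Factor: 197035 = 5^1 * 157^1 * 251^1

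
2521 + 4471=6992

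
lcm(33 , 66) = 66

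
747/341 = 2+65/341  =  2.19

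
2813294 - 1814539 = 998755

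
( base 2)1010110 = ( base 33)2K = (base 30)2q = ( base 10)86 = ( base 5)321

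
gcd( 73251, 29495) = 1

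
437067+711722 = 1148789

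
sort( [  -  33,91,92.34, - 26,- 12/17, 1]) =[ - 33,  -  26, - 12/17, 1, 91,  92.34] 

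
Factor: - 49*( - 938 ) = 45962  =  2^1*7^3*67^1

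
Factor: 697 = 17^1 *41^1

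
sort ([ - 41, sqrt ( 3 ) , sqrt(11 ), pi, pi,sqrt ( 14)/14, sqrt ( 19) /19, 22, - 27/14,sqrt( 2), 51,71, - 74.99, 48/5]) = [ - 74.99, - 41,  -  27/14, sqrt( 19 )/19,  sqrt( 14 ) /14, sqrt( 2 ), sqrt(3),pi,pi, sqrt( 11 ),  48/5, 22, 51,  71 ] 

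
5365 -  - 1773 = 7138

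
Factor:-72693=-3^2*41^1*197^1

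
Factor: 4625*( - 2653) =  - 12270125 = - 5^3 *7^1*37^1 *379^1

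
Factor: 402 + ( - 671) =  - 269^1=-269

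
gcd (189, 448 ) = 7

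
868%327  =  214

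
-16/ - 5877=16/5877=0.00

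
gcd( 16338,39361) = 7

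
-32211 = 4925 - 37136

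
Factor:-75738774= -2^1*3^1*17^1 * 742537^1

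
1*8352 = 8352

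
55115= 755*73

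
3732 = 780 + 2952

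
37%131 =37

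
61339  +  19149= 80488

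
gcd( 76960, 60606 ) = 962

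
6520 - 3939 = 2581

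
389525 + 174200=563725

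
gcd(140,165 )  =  5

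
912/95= 48/5 = 9.60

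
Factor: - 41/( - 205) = 5^( - 1 ) = 1/5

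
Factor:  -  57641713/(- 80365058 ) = 2^ ( - 1) * 17^1*3390689^1*40182529^(- 1)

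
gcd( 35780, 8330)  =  10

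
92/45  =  2 + 2/45 = 2.04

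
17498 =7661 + 9837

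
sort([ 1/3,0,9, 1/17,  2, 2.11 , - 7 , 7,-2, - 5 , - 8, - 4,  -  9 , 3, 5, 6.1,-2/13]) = [ - 9 , - 8, - 7 , - 5 , - 4,-2 , - 2/13, 0,1/17 , 1/3, 2 , 2.11 , 3, 5,6.1,  7, 9]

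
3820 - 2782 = 1038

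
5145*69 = 355005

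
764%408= 356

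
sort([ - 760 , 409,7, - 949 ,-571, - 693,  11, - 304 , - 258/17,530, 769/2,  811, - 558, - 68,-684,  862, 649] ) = [ -949, - 760, - 693, - 684, - 571, - 558,- 304 , - 68,-258/17,  7,11,769/2, 409,  530  ,  649, 811,862]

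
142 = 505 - 363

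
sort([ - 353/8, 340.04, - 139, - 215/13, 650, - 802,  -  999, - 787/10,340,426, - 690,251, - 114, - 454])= [ - 999, - 802, - 690, - 454 , - 139,-114,-787/10,  -  353/8,  -  215/13, 251, 340, 340.04,426, 650 ]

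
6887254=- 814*(-8461)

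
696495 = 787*885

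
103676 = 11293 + 92383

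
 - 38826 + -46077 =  - 84903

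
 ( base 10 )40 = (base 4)220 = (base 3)1111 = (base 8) 50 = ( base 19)22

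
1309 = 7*187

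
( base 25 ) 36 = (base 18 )49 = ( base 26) 33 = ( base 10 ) 81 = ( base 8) 121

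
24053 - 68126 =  - 44073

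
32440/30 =1081  +  1/3= 1081.33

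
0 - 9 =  - 9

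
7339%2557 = 2225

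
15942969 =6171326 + 9771643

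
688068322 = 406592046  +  281476276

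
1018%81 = 46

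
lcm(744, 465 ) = 3720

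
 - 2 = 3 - 5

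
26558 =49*542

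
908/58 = 454/29=15.66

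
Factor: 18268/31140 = 3^(- 2)*5^ ( - 1)*173^(-1)*4567^1 = 4567/7785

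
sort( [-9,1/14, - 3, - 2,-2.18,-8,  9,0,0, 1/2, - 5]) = [- 9 ,-8, - 5, - 3, - 2.18,-2 , 0,0,1/14,1/2, 9 ] 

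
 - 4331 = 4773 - 9104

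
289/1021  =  289/1021  =  0.28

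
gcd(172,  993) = 1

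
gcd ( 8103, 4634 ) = 1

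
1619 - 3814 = - 2195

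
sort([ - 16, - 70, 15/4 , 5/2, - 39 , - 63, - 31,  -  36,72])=[ - 70, -63 , - 39, - 36, -31, - 16 , 5/2,15/4, 72 ]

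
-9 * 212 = - 1908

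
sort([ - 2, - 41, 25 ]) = [ - 41,  -  2, 25]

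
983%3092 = 983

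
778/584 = 1+ 97/292 = 1.33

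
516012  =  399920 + 116092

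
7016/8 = 877 = 877.00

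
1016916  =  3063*332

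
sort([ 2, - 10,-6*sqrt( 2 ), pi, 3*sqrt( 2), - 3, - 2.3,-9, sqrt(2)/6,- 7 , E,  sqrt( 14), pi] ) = [-10, -9,-6*sqrt(2),  -  7,- 3, - 2.3, sqrt( 2) /6, 2, E, pi , pi,  sqrt(14) , 3 * sqrt( 2 ) ] 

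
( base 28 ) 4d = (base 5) 1000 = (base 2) 1111101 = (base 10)125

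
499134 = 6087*82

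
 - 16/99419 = -16/99419=   -0.00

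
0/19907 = 0 = 0.00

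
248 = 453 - 205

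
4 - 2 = 2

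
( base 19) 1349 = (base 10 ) 8027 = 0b1111101011011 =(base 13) 3866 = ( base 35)6JC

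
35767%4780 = 2307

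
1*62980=62980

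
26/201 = 26/201= 0.13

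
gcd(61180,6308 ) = 76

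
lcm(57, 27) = 513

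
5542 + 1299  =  6841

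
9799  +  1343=11142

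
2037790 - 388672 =1649118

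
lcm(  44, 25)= 1100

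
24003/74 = 324 + 27/74 = 324.36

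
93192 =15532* 6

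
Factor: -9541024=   -  2^5*298157^1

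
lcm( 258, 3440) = 10320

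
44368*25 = 1109200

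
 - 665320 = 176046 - 841366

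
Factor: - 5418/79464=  - 3/44 = - 2^( - 2 ) * 3^1*  11^( - 1 )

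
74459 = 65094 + 9365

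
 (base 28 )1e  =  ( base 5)132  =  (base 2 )101010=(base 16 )2A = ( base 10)42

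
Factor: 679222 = 2^1*479^1*709^1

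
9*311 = 2799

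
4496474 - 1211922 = 3284552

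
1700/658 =850/329 = 2.58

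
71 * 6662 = 473002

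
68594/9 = 7621+5/9 = 7621.56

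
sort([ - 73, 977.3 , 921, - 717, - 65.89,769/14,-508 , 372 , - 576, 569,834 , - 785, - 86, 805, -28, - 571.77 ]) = [ - 785 ,- 717, - 576, - 571.77, - 508 ,  -  86 , - 73, - 65.89,-28, 769/14 , 372,569,805, 834,921 , 977.3 ]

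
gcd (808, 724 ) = 4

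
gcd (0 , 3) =3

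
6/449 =6/449 =0.01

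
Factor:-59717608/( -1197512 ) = 19^1*149689^( - 1 ) * 392879^1=7464701/149689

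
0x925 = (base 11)1839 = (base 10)2341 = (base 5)33331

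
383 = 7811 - 7428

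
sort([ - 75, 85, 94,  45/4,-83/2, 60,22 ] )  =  [ - 75 ,-83/2,45/4,22,60,85 , 94]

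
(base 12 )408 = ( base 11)491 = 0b1001001000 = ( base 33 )hn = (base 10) 584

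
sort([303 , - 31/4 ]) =[ - 31/4, 303]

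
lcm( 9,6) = 18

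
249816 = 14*17844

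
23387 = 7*3341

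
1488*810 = 1205280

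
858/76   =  429/38 =11.29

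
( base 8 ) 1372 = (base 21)1f6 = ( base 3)1001020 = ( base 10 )762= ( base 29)q8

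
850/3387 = 850/3387 = 0.25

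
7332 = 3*2444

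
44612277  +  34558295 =79170572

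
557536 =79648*7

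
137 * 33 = 4521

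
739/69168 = 739/69168   =  0.01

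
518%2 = 0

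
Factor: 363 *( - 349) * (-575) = 72845025 =3^1*5^2*11^2 * 23^1*349^1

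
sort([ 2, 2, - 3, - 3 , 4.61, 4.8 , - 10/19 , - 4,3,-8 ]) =[ - 8, - 4 , -3, - 3,-10/19,2, 2,  3 , 4.61,  4.8 ]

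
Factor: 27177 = 3^1*9059^1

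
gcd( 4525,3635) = 5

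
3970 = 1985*2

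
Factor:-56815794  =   - 2^1*3^2*7^2*37^1*1741^1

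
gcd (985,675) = 5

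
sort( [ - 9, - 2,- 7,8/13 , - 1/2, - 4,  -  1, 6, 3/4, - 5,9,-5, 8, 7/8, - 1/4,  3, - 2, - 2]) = [ - 9, - 7 , - 5, - 5, - 4, - 2 , - 2, - 2,  -  1, - 1/2, - 1/4,8/13,3/4,  7/8, 3,6,  8, 9] 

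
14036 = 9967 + 4069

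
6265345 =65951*95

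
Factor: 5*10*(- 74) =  -3700 = - 2^2*5^2*37^1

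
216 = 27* 8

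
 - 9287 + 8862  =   - 425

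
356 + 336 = 692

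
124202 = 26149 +98053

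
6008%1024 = 888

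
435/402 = 145/134 = 1.08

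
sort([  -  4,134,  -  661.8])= [ - 661.8,  -  4, 134]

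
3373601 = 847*3983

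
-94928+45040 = -49888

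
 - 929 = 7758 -8687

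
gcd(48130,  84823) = 1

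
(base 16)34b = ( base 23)1df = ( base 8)1513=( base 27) 146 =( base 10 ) 843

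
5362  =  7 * 766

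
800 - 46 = 754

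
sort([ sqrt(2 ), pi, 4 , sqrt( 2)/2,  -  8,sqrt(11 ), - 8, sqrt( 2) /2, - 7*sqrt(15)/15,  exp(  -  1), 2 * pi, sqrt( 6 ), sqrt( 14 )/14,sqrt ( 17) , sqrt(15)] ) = [  -  8, - 8, - 7*sqrt(15 ) /15, sqrt( 14) /14,exp ( - 1 ),sqrt(2) /2, sqrt(2) /2, sqrt(2),sqrt(6 ),  pi, sqrt(11 ),sqrt(15),4, sqrt( 17), 2*pi] 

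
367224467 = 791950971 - 424726504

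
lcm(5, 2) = 10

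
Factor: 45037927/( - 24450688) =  - 2^( - 7)*11^1*71^1*57667^1*191021^( - 1 ) 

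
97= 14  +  83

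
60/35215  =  12/7043 = 0.00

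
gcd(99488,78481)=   1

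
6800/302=22 + 78/151 = 22.52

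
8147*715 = 5825105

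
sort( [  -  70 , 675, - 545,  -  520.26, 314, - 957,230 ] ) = [-957,-545 , - 520.26,-70,230,314 , 675 ] 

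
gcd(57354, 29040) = 726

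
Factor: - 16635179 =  - 11^1*1512289^1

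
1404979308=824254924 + 580724384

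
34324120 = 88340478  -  54016358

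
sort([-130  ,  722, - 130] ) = [ - 130, - 130, 722]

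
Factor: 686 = 2^1 * 7^3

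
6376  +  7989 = 14365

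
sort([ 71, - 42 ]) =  [-42, 71 ] 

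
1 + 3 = 4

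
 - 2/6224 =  - 1/3112  =  - 0.00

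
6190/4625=1  +  313/925  =  1.34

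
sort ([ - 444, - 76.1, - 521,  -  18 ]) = [ - 521, - 444, - 76.1 , - 18] 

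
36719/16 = 2294  +  15/16=2294.94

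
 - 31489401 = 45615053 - 77104454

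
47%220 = 47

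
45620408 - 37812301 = 7808107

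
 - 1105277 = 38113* (-29 ) 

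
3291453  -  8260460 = -4969007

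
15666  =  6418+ 9248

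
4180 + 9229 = 13409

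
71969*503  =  36200407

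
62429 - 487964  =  -425535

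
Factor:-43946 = -2^1*7^1 * 43^1*73^1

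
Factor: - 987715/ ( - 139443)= 3^( - 1)*5^1*19^1*37^1*53^( - 1) * 281^1*877^ ( - 1 ) 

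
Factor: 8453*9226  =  2^1*7^1*79^1 *107^1 * 659^1= 77987378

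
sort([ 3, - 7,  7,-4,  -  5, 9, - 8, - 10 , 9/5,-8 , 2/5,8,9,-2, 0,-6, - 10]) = [ - 10, - 10,-8, - 8,  -  7, - 6,-5,-4, - 2, 0, 2/5, 9/5, 3,7,8, 9, 9 ] 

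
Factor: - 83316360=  - 2^3 *3^1 *5^1 * 73^1*9511^1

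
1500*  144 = 216000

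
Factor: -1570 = -2^1*5^1*157^1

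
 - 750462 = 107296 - 857758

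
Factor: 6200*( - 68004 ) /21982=- 2^4*3^2*5^2*29^(- 1 )* 31^1*379^(  -  1)*1889^1 = -210812400/10991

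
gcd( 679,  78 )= 1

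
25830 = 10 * 2583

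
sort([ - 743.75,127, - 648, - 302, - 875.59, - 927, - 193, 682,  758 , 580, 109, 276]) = [- 927, - 875.59,  -  743.75, - 648,  -  302,- 193,109, 127, 276 , 580,682,  758 ] 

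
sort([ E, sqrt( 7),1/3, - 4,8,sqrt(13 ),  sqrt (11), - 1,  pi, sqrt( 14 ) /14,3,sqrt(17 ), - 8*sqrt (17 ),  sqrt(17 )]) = [ -8*sqrt( 17), - 4, - 1,sqrt ( 14)/14, 1/3, sqrt(7),E,3, pi, sqrt(11 ), sqrt(13), sqrt ( 17) , sqrt(17 ), 8 ] 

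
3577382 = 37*96686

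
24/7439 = 24/7439 =0.00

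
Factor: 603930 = 2^1*3^1*5^1*41^1*491^1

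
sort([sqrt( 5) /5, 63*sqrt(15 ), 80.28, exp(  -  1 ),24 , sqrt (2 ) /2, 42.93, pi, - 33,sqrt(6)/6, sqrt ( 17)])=[ - 33, exp( - 1), sqrt(6)/6,sqrt(5 ) /5, sqrt( 2) /2, pi,sqrt( 17 ), 24, 42.93, 80.28, 63 * sqrt( 15)]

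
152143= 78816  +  73327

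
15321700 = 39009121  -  23687421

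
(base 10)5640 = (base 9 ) 7656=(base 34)4tu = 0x1608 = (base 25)90F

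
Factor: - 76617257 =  - 76617257^1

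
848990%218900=192290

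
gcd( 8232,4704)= 1176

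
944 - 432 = 512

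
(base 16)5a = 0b1011010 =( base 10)90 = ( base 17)55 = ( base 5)330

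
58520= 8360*7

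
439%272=167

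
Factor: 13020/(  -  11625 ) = - 2^2*5^(  -  2 ) * 7^1 =- 28/25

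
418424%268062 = 150362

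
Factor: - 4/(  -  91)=2^2*7^( - 1 )*13^( - 1)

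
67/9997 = 67/9997 = 0.01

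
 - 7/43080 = - 1+43073/43080 = -  0.00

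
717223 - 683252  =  33971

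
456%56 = 8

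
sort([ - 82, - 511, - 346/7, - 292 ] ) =[ - 511,  -  292, - 82, - 346/7 ] 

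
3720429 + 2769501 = 6489930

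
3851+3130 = 6981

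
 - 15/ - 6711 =5/2237=0.00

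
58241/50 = 58241/50 = 1164.82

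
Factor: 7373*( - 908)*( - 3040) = 20351839360 = 2^7  *  5^1*19^1*73^1*101^1*227^1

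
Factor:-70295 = -5^1*17^1*827^1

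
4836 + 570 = 5406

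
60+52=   112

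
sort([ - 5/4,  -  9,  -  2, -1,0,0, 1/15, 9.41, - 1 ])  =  [ - 9,  -  2, - 5/4, - 1, - 1, 0,0, 1/15, 9.41] 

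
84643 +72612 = 157255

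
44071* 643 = 28337653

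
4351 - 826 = 3525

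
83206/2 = 41603 = 41603.00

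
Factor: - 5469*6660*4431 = - 161392705740 =-2^2*3^4 * 5^1*7^1 * 37^1*  211^1*1823^1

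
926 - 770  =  156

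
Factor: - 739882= - 2^1*11^1*13^2*199^1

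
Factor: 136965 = 3^1*5^1 * 23^1*397^1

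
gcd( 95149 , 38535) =1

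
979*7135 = 6985165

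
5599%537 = 229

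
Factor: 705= 3^1 * 5^1 * 47^1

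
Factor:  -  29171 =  - 31^1*941^1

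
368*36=13248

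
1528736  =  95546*16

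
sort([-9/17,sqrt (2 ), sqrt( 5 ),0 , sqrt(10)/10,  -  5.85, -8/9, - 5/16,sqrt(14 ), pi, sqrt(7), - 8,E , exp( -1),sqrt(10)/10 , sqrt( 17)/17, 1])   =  [  -  8, - 5.85,- 8/9,- 9/17, - 5/16,0, sqrt( 17)/17,sqrt (10)/10,sqrt (10)/10 , exp( - 1 ),1, sqrt(2 ),sqrt(5 ), sqrt (7),E , pi, sqrt(14)]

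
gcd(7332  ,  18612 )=564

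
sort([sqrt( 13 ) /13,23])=[ sqrt( 13)/13,23]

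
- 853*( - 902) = 769406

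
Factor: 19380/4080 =19/4=2^(-2 )*19^1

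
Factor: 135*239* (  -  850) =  - 27425250 = -  2^1*3^3*5^3*17^1*239^1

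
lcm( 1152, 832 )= 14976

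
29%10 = 9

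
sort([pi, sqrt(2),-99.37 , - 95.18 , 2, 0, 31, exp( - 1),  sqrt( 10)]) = [ - 99.37, - 95.18 , 0, exp( - 1), sqrt(2),2,pi, sqrt( 10), 31]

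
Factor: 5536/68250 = 2^4*3^( - 1) * 5^( - 3)*7^( - 1)*13^( - 1)*173^1 = 2768/34125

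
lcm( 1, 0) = 0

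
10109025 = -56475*(- 179 )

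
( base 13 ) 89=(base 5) 423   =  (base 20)5D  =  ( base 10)113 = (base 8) 161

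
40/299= 40/299 =0.13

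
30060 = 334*90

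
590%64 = 14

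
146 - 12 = 134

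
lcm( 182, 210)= 2730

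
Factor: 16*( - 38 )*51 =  - 2^5*3^1 * 17^1*19^1=-31008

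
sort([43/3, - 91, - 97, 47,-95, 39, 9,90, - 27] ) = [ - 97,-95, - 91, - 27,9,43/3,  39,47, 90] 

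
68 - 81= - 13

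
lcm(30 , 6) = 30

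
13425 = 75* 179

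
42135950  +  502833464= 544969414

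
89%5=4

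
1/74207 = 1/74207 = 0.00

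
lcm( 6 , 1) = 6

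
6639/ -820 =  - 6639/820 = -  8.10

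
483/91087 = 483/91087= 0.01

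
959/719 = 1 + 240/719 = 1.33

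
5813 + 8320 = 14133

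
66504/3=22168 =22168.00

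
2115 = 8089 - 5974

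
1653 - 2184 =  - 531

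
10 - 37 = - 27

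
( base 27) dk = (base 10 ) 371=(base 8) 563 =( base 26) e7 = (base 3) 111202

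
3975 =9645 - 5670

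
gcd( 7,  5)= 1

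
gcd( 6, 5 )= 1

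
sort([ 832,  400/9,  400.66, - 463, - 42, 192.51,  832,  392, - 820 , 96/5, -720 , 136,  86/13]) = [ - 820, - 720,-463, - 42 , 86/13, 96/5,  400/9,  136, 192.51,392, 400.66,832,832 ] 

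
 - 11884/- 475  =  11884/475 = 25.02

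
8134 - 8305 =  - 171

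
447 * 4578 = 2046366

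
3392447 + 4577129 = 7969576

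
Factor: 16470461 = 7^1*23^1*102301^1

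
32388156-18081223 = 14306933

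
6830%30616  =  6830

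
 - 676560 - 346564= - 1023124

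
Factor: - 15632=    - 2^4*977^1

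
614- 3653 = - 3039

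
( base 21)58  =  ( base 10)113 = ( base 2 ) 1110001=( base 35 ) 38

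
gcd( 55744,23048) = 536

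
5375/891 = 5375/891=   6.03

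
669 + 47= 716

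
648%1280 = 648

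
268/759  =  268/759= 0.35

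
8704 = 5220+3484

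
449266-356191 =93075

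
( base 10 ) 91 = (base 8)133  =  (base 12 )77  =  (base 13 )70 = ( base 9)111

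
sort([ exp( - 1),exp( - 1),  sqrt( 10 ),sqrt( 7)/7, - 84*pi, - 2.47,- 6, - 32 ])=[  -  84*pi, - 32,  -  6, - 2.47,  exp( - 1),exp ( - 1),sqrt(7) /7,sqrt (10) ] 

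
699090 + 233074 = 932164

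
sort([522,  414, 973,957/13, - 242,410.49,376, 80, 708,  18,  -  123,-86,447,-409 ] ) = [ -409,-242,-123, - 86,18, 957/13,  80, 376 , 410.49, 414,447,522,708,973 ]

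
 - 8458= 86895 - 95353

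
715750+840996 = 1556746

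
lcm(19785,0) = 0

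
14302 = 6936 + 7366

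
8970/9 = 2990/3  =  996.67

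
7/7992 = 7/7992 = 0.00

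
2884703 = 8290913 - 5406210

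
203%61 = 20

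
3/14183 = 3/14183 = 0.00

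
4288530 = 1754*2445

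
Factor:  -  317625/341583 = -875/941 =- 5^3*7^1  *941^ ( - 1 )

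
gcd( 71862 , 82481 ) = 7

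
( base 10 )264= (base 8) 410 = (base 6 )1120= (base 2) 100001000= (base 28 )9c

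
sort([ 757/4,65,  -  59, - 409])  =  [ - 409,- 59,  65,757/4]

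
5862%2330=1202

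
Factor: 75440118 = 2^1*3^1*13^1*17^1*56893^1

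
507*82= 41574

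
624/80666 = 312/40333 = 0.01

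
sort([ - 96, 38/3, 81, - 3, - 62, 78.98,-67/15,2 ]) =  [ - 96, - 62,-67/15, - 3,  2,38/3, 78.98,81]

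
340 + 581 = 921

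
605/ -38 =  - 605/38= -15.92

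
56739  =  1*56739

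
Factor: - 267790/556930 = -439/913 = - 11^( - 1 )*83^( - 1 )*439^1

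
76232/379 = 76232/379 = 201.14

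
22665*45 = 1019925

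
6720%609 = 21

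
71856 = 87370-15514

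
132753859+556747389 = 689501248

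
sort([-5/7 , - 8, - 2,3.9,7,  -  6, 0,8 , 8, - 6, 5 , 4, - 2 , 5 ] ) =[ - 8, - 6,-6,  -  2, - 2, - 5/7 , 0,3.9, 4,5 , 5,7,8, 8 ]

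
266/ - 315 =- 1 + 7/45= - 0.84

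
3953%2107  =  1846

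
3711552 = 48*77324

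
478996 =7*68428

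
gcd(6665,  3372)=1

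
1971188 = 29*67972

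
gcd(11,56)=1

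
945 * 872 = 824040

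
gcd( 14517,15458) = 1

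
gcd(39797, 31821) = 1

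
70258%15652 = 7650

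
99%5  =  4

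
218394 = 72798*3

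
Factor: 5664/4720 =2^1 * 3^1*5^( - 1 ) = 6/5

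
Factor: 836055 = 3^3*5^1*11^1*563^1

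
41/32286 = 41/32286=0.00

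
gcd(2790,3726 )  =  18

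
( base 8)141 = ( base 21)4d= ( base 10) 97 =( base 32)31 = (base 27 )3g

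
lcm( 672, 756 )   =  6048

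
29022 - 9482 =19540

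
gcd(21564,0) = 21564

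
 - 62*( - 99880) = 6192560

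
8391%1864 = 935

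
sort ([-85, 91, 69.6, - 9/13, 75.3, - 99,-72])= [ - 99,  -  85, - 72, - 9/13,69.6, 75.3,91]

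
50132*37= 1854884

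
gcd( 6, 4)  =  2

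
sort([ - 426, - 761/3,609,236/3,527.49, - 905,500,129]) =[  -  905, - 426, - 761/3, 236/3, 129,500, 527.49, 609] 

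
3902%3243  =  659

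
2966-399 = 2567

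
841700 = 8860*95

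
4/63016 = 1/15754 = 0.00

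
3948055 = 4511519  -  563464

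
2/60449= 2/60449 =0.00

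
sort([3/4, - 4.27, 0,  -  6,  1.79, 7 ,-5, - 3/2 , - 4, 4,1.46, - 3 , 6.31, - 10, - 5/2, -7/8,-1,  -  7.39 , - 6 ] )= [ - 10, - 7.39 ,-6, - 6, - 5, - 4.27, - 4,-3,-5/2, - 3/2, - 1, - 7/8, 0,3/4, 1.46, 1.79,4, 6.31, 7 ]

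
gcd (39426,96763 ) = 1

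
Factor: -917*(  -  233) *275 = 58756775 = 5^2*7^1*11^1*131^1*233^1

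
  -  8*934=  - 7472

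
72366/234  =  12061/39 =309.26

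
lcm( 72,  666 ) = 2664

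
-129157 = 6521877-6651034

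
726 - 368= 358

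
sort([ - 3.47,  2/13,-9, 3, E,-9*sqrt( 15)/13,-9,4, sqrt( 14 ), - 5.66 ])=[ - 9,- 9, - 5.66,-3.47,-9*sqrt(15) /13,2/13, E,3,sqrt(14),4]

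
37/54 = 37/54=0.69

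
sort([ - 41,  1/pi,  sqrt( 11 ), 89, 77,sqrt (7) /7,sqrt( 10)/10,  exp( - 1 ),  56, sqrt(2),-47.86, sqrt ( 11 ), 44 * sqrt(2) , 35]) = [ - 47.86,- 41,sqrt(10 )/10,1/pi,  exp( - 1), sqrt(7)/7, sqrt(2 ),  sqrt(11),sqrt(11 ),35,56,44*sqrt(2), 77, 89] 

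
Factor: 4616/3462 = 4/3 = 2^2*3^( - 1 ) 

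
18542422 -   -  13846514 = 32388936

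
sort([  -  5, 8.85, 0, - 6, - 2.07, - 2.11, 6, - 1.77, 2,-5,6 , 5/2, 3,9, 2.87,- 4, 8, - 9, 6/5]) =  [ -9,-6,  -  5,-5, - 4, - 2.11, - 2.07,-1.77 , 0, 6/5, 2,5/2, 2.87, 3,6, 6,8, 8.85, 9 ] 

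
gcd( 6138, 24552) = 6138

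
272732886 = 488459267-215726381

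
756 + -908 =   -  152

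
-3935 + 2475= - 1460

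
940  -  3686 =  - 2746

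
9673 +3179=12852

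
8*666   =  5328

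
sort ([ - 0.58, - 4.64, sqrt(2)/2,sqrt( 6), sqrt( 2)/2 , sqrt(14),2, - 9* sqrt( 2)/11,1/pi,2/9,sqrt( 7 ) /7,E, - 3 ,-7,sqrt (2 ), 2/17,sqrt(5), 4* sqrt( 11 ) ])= [-7, -4.64, - 3,  -  9*sqrt (2)/11, - 0.58, 2/17, 2/9,1/pi, sqrt (7) /7,sqrt (2)/2, sqrt( 2 )/2, sqrt( 2), 2,sqrt(5),sqrt ( 6 ),E,sqrt (14) , 4 * sqrt (11) ] 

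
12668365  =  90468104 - 77799739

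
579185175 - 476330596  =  102854579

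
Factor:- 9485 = -5^1*7^1*271^1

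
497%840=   497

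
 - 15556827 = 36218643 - 51775470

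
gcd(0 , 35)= 35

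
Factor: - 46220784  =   - 2^4*3^1*881^1 * 1093^1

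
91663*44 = 4033172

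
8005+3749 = 11754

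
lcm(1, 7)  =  7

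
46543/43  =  1082 + 17/43 =1082.40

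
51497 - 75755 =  - 24258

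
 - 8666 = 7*( - 1238)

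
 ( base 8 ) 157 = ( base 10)111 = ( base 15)76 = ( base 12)93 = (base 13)87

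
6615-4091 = 2524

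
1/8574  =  1/8574 = 0.00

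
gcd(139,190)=1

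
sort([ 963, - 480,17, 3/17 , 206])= [ - 480, 3/17, 17, 206 , 963]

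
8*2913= 23304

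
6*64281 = 385686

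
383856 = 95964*4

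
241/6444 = 241/6444 = 0.04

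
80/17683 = 80/17683 =0.00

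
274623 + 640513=915136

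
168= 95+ 73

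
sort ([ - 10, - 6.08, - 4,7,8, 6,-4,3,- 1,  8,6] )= [-10, - 6.08, - 4 ,-4, - 1,  3,6,6,7, 8,8 ] 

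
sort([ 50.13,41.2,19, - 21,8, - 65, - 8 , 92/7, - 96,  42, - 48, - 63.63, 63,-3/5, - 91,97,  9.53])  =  [ - 96, -91,  -  65, - 63.63, - 48, - 21,-8, - 3/5,8 , 9.53,92/7,19,41.2,42 , 50.13,63, 97] 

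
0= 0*844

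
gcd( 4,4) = 4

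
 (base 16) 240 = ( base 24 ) 100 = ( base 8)1100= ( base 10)576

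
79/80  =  79/80 = 0.99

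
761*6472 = 4925192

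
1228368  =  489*2512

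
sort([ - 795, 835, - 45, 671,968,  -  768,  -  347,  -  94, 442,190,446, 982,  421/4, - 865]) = [ - 865,  -  795, - 768, - 347, - 94,-45  ,  421/4,  190,  442, 446,  671, 835,968,982]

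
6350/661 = 6350/661 = 9.61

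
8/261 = 8/261=0.03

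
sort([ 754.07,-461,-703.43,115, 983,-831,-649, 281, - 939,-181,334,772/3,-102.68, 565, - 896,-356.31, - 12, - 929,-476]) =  [ - 939,-929,-896, - 831, - 703.43,-649,-476,  -  461 ,  -  356.31 , - 181,  -  102.68, - 12, 115, 772/3,281, 334,565 , 754.07, 983]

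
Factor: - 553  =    -  7^1*79^1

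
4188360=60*69806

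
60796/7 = 60796/7 = 8685.14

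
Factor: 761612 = 2^2 *190403^1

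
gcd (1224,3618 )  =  18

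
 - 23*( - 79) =1817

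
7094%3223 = 648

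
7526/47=160  +  6/47 = 160.13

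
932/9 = 932/9 = 103.56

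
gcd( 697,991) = 1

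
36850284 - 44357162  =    -  7506878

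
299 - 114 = 185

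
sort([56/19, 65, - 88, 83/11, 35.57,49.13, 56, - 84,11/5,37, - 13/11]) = [ - 88, - 84, - 13/11,  11/5,56/19,83/11,35.57,  37, 49.13,56,65]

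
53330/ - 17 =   -  53330/17 = -3137.06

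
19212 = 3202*6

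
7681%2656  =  2369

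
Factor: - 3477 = - 3^1  *19^1*61^1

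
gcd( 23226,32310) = 6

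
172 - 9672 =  - 9500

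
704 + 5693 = 6397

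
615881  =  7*87983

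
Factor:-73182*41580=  - 3042907560=-2^3*3^4 * 5^1*7^1 *11^1*12197^1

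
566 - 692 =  - 126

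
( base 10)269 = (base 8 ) 415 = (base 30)8t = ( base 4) 10031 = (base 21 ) ch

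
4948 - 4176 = 772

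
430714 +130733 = 561447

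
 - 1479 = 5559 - 7038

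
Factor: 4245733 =17^1*249749^1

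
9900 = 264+9636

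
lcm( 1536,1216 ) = 29184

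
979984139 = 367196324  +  612787815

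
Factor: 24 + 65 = 89^1 =89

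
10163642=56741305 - 46577663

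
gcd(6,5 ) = 1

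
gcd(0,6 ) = 6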